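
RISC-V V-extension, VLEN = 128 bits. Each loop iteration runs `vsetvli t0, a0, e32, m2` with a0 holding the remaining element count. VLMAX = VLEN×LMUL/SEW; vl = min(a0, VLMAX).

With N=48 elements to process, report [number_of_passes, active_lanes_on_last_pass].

[iterations, last_vl] = [6, 8]

VLMAX = VLEN×LMUL/SEW = 128×2/32 = 8
iterations = ceil(48/8) = 6; final-pass vl = 8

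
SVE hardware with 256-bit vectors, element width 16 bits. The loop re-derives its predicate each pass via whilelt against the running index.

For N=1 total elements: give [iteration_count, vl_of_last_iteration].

lane count: 256 div 16 = 16
iterations = ceil(1/16) = 1; final-pass vl = 1

[iterations, last_vl] = [1, 1]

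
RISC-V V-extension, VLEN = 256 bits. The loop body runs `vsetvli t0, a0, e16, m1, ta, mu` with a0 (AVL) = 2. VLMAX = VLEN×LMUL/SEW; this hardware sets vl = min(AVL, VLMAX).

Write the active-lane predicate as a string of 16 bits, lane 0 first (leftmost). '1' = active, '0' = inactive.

VLMAX = VLEN×LMUL/SEW = 256×1/16 = 16
vl = min(AVL, VLMAX) = min(2, 16) = 2
bits (lane 0 leftmost): 1100000000000000

predicate = 1100000000000000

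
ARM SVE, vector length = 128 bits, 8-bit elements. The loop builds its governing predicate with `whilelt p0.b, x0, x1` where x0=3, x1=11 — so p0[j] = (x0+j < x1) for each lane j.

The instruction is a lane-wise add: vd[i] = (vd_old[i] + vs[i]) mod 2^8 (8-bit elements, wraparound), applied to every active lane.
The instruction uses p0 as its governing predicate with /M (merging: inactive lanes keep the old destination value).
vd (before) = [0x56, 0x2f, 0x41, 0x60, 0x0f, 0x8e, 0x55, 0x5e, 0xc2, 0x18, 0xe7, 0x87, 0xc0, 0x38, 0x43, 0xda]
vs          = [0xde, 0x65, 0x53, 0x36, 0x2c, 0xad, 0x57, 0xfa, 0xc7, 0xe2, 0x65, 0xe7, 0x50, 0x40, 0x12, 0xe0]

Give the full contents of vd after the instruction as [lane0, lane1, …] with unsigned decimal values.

lane count: 128 div 8 = 16
whilelt: lane j active iff 3+j < 11 → j < 8 → 8 active
[0] add(0x56,0xde) = 0x34
[1] add(0x2f,0x65) = 0x94
[2] add(0x41,0x53) = 0x94
[3] add(0x60,0x36) = 0x96
[4] add(0x0f,0x2c) = 0x3b
[5] add(0x8e,0xad) = 0x3b
[6] add(0x55,0x57) = 0xac
[7] add(0x5e,0xfa) = 0x58
[8] tail/keep = 0xc2
[9] tail/keep = 0x18
[10] tail/keep = 0xe7
[11] tail/keep = 0x87
[12] tail/keep = 0xc0
[13] tail/keep = 0x38
[14] tail/keep = 0x43
[15] tail/keep = 0xda

vd = [52, 148, 148, 150, 59, 59, 172, 88, 194, 24, 231, 135, 192, 56, 67, 218]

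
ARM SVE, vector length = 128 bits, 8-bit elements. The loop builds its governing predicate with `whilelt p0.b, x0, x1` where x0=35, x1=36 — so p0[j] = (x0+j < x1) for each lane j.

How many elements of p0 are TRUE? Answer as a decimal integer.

vl = 1

register lanes = 128/8 = 16
p0[j] = (35+j < 36); true for j=0..0 → 1 lanes set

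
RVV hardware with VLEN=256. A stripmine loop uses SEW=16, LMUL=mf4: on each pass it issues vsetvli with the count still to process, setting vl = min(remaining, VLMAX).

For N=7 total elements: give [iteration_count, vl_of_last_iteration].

VLMAX = VLEN×LMUL/SEW = 256×1/4/16 = 4
7 elements at 4/iter → 2 passes, remainder 3 on the last

[iterations, last_vl] = [2, 3]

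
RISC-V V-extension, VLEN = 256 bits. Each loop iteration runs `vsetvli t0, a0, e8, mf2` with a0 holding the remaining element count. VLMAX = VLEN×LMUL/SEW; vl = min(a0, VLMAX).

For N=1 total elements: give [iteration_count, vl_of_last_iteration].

[iterations, last_vl] = [1, 1]

VLMAX = (256 × 1/2) / 8 = 16 lanes
iterations = ceil(1/16) = 1; final-pass vl = 1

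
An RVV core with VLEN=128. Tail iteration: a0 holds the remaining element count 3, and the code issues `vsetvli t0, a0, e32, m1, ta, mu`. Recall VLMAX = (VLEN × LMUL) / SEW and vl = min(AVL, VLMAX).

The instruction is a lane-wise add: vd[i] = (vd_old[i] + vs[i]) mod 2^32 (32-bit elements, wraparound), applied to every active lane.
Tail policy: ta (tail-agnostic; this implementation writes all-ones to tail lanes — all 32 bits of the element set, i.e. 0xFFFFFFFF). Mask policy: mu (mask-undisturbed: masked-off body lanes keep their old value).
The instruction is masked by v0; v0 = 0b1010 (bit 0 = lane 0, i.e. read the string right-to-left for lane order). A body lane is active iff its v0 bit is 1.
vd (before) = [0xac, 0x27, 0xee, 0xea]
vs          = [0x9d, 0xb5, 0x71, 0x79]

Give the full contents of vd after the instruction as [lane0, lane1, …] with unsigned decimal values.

VLMAX = VLEN×LMUL/SEW = 128×1/32 = 4
vl ← min(3, 4) = 3
vd[0] mask-off/keep -> 0xac
vd[1] add(0x27,0xb5) -> 0xdc
vd[2] mask-off/keep -> 0xee
vd[3] tail/ones -> 0xffffffff

vd = [172, 220, 238, 4294967295]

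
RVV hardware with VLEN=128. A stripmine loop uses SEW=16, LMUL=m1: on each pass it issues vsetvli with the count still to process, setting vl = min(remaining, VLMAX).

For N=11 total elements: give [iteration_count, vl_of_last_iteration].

[iterations, last_vl] = [2, 3]

VLMAX = VLEN×LMUL/SEW = 128×1/16 = 8
11 elements at 8/iter → 2 passes, remainder 3 on the last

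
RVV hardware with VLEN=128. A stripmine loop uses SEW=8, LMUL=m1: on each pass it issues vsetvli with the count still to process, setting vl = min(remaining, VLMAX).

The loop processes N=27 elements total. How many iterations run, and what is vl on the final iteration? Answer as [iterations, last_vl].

VLMAX = (128 × 1) / 8 = 16 lanes
27 elements at 16/iter → 2 passes, remainder 11 on the last

[iterations, last_vl] = [2, 11]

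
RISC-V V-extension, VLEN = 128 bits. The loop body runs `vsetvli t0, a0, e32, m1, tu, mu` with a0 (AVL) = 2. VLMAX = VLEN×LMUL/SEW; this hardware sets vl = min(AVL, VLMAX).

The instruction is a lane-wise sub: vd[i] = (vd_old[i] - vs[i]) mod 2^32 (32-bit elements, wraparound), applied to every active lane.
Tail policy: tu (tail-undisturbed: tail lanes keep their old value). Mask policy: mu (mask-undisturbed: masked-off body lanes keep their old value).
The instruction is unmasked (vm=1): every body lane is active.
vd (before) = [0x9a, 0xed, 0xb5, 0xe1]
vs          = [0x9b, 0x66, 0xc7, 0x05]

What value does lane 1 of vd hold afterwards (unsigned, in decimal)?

VLMAX = (128 × 1) / 32 = 4 lanes
vl = min(AVL, VLMAX) = min(2, 4) = 2
[0] sub(0x9a,0x9b) = 0xffffffff
[1] sub(0xed,0x66) = 0x87
[2] tail/keep = 0xb5
[3] tail/keep = 0xe1

vd[1] = 135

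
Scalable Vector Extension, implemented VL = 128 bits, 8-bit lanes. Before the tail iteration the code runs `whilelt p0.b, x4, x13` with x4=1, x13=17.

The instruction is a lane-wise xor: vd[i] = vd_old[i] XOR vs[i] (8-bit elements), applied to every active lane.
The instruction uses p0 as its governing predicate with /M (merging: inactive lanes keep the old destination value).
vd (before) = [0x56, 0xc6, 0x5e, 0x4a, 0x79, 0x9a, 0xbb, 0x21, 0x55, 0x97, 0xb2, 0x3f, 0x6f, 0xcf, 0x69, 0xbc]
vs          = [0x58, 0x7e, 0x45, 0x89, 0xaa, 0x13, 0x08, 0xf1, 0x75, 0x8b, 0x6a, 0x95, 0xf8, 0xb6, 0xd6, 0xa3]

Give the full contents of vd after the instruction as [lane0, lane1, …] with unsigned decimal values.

vd = [14, 184, 27, 195, 211, 137, 179, 208, 32, 28, 216, 170, 151, 121, 191, 31]

register lanes = 128/8 = 16
p0[j] = (1+j < 17); true for j=0..15 → 16 lanes set
vd[0] xor(0x56,0x58) -> 0x0e
vd[1] xor(0xc6,0x7e) -> 0xb8
vd[2] xor(0x5e,0x45) -> 0x1b
vd[3] xor(0x4a,0x89) -> 0xc3
vd[4] xor(0x79,0xaa) -> 0xd3
vd[5] xor(0x9a,0x13) -> 0x89
vd[6] xor(0xbb,0x08) -> 0xb3
vd[7] xor(0x21,0xf1) -> 0xd0
vd[8] xor(0x55,0x75) -> 0x20
vd[9] xor(0x97,0x8b) -> 0x1c
vd[10] xor(0xb2,0x6a) -> 0xd8
vd[11] xor(0x3f,0x95) -> 0xaa
vd[12] xor(0x6f,0xf8) -> 0x97
vd[13] xor(0xcf,0xb6) -> 0x79
vd[14] xor(0x69,0xd6) -> 0xbf
vd[15] xor(0xbc,0xa3) -> 0x1f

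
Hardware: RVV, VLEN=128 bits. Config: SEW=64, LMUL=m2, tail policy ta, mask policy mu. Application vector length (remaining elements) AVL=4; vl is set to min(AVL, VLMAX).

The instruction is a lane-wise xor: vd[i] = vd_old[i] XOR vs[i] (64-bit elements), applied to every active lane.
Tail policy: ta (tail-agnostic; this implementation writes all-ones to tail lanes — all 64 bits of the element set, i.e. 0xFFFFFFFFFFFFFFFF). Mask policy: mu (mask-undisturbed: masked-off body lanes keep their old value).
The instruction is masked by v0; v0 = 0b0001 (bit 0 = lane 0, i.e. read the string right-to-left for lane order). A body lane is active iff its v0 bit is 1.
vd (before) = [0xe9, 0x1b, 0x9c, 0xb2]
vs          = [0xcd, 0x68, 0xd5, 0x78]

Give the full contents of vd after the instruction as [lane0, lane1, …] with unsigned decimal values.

VLMAX = VLEN×LMUL/SEW = 128×2/64 = 4
AVL=4 ≤ VLMAX=4, so vl = 4
  i=0: xor(0xe9,0xcd) → 36
  i=1: mask-off/keep → 27
  i=2: mask-off/keep → 156
  i=3: mask-off/keep → 178

vd = [36, 27, 156, 178]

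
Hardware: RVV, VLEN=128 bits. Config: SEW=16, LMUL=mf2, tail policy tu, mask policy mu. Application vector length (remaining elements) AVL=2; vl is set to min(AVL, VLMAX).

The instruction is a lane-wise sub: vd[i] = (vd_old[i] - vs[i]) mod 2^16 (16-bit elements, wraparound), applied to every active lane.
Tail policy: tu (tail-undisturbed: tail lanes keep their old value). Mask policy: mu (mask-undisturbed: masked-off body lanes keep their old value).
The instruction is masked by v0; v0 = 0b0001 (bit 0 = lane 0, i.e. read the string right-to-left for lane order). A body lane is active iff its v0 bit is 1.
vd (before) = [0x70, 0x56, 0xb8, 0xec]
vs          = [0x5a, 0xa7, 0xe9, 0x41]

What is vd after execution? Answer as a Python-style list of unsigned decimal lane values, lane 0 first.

vd = [22, 86, 184, 236]

lanes per group: 128·1/2/16 = 4
vl = min(AVL, VLMAX) = min(2, 4) = 2
[0] sub(0x70,0x5a) = 0x16
[1] mask-off/keep = 0x56
[2] tail/keep = 0xb8
[3] tail/keep = 0xec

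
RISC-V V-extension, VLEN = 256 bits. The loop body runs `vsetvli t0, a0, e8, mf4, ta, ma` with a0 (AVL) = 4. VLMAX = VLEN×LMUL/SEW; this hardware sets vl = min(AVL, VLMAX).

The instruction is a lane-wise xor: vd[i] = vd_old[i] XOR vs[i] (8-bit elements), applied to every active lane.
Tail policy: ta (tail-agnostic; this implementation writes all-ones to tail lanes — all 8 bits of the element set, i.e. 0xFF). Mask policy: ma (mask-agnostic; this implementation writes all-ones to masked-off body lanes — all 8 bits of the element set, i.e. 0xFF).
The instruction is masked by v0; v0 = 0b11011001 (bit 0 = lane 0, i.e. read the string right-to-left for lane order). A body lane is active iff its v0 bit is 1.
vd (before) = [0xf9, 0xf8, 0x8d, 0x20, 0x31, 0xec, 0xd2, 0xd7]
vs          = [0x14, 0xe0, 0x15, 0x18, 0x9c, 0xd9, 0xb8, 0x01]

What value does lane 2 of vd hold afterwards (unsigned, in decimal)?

vd[2] = 255

VLMAX = VLEN×LMUL/SEW = 256×1/4/8 = 8
vl = min(AVL, VLMAX) = min(4, 8) = 4
  i=0: xor(0xf9,0x14) → 237
  i=1: mask-off/ones → 255
  i=2: mask-off/ones → 255
  i=3: xor(0x20,0x18) → 56
  i=4: tail/ones → 255
  i=5: tail/ones → 255
  i=6: tail/ones → 255
  i=7: tail/ones → 255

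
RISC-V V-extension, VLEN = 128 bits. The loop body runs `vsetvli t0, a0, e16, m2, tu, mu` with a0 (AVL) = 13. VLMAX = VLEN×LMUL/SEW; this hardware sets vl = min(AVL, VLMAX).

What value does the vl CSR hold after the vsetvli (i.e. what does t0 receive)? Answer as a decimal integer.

lanes per group: 128·2/16 = 16
vl ← min(13, 16) = 13

vl = 13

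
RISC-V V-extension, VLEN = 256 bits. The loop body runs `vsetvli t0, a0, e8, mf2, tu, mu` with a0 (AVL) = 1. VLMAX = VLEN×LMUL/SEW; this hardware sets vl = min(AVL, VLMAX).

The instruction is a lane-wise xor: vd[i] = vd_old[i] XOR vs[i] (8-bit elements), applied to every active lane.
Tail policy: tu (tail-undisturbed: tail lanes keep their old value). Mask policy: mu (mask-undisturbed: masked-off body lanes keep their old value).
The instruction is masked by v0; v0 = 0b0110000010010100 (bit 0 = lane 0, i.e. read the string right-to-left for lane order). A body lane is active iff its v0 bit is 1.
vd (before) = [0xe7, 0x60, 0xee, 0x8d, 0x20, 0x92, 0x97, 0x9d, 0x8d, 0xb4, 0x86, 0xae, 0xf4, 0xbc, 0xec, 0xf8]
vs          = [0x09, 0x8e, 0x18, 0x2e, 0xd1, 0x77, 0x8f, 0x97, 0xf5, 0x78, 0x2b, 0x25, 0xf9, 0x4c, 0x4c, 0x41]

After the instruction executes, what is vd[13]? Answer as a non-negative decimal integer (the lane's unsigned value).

VLMAX = (256 × 1/2) / 8 = 16 lanes
vl ← min(1, 16) = 1
lane  0: mask-off/keep ⇒ 0xe7
lane  1: tail/keep ⇒ 0x60
lane  2: tail/keep ⇒ 0xee
lane  3: tail/keep ⇒ 0x8d
lane  4: tail/keep ⇒ 0x20
lane  5: tail/keep ⇒ 0x92
lane  6: tail/keep ⇒ 0x97
lane  7: tail/keep ⇒ 0x9d
lane  8: tail/keep ⇒ 0x8d
lane  9: tail/keep ⇒ 0xb4
lane 10: tail/keep ⇒ 0x86
lane 11: tail/keep ⇒ 0xae
lane 12: tail/keep ⇒ 0xf4
lane 13: tail/keep ⇒ 0xbc
lane 14: tail/keep ⇒ 0xec
lane 15: tail/keep ⇒ 0xf8

vd[13] = 188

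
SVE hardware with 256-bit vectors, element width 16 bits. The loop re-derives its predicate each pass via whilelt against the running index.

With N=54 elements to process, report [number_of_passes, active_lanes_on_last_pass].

[iterations, last_vl] = [4, 6]

256-bit reg / 16-bit elem → 16 lanes
N=54: ⌈54/16⌉ = 4 iters; last vl = 54 − 3×16 = 6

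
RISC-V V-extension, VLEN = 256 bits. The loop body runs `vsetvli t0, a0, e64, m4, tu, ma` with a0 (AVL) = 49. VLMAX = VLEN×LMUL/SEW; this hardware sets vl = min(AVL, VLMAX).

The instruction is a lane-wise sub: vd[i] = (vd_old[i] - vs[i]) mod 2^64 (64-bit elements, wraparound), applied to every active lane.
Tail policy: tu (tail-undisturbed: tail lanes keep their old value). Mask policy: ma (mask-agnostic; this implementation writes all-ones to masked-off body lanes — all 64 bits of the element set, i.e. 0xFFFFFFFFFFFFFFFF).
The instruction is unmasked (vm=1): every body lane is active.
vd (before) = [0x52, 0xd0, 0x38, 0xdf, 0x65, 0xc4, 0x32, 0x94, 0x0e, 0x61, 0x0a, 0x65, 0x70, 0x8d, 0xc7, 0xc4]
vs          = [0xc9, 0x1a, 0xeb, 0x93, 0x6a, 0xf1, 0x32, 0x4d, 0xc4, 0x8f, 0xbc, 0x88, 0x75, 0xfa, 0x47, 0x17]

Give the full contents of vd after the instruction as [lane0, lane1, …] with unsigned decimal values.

VLMAX = VLEN×LMUL/SEW = 256×4/64 = 16
AVL=49 > VLMAX=16, so vl = 16
  i=0: sub(0x52,0xc9) → 18446744073709551497
  i=1: sub(0xd0,0x1a) → 182
  i=2: sub(0x38,0xeb) → 18446744073709551437
  i=3: sub(0xdf,0x93) → 76
  i=4: sub(0x65,0x6a) → 18446744073709551611
  i=5: sub(0xc4,0xf1) → 18446744073709551571
  i=6: sub(0x32,0x32) → 0
  i=7: sub(0x94,0x4d) → 71
  i=8: sub(0x0e,0xc4) → 18446744073709551434
  i=9: sub(0x61,0x8f) → 18446744073709551570
  i=10: sub(0x0a,0xbc) → 18446744073709551438
  i=11: sub(0x65,0x88) → 18446744073709551581
  i=12: sub(0x70,0x75) → 18446744073709551611
  i=13: sub(0x8d,0xfa) → 18446744073709551507
  i=14: sub(0xc7,0x47) → 128
  i=15: sub(0xc4,0x17) → 173

vd = [18446744073709551497, 182, 18446744073709551437, 76, 18446744073709551611, 18446744073709551571, 0, 71, 18446744073709551434, 18446744073709551570, 18446744073709551438, 18446744073709551581, 18446744073709551611, 18446744073709551507, 128, 173]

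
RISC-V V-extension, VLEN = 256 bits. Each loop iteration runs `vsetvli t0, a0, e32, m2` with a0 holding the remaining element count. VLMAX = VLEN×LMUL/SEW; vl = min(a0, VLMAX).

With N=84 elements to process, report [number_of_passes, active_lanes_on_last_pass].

VLMAX = VLEN×LMUL/SEW = 256×2/32 = 16
84 elements at 16/iter → 6 passes, remainder 4 on the last

[iterations, last_vl] = [6, 4]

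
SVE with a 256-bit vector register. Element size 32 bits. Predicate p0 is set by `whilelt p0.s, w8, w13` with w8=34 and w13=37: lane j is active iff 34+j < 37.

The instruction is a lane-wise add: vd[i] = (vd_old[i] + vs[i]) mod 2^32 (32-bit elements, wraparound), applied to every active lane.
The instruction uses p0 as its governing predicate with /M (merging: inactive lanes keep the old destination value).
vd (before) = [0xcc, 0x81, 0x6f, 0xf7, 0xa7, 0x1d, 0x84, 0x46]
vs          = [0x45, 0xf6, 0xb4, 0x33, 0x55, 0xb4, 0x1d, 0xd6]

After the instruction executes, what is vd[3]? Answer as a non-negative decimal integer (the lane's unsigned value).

vd[3] = 247

lane count: 256 div 32 = 8
p0[j] = (34+j < 37); true for j=0..2 → 3 lanes set
lane  0: add(0xcc,0x45) ⇒ 0x111
lane  1: add(0x81,0xf6) ⇒ 0x177
lane  2: add(0x6f,0xb4) ⇒ 0x123
lane  3: tail/keep ⇒ 0xf7
lane  4: tail/keep ⇒ 0xa7
lane  5: tail/keep ⇒ 0x1d
lane  6: tail/keep ⇒ 0x84
lane  7: tail/keep ⇒ 0x46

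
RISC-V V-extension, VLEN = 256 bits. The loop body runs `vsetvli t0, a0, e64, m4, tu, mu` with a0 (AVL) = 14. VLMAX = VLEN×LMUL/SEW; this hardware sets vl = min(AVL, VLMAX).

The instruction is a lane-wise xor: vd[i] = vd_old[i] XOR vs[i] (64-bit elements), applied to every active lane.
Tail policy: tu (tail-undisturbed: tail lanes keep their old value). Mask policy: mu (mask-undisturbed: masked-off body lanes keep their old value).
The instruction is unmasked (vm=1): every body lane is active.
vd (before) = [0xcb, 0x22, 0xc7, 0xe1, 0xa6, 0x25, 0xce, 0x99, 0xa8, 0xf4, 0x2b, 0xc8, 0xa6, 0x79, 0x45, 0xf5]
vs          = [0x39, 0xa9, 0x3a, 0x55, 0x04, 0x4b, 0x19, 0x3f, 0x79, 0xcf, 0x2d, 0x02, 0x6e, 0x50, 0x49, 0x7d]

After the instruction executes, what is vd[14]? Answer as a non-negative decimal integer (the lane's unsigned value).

vd[14] = 69

VLMAX = (256 × 4) / 64 = 16 lanes
AVL=14 ≤ VLMAX=16, so vl = 14
[0] xor(0xcb,0x39) = 0xf2
[1] xor(0x22,0xa9) = 0x8b
[2] xor(0xc7,0x3a) = 0xfd
[3] xor(0xe1,0x55) = 0xb4
[4] xor(0xa6,0x04) = 0xa2
[5] xor(0x25,0x4b) = 0x6e
[6] xor(0xce,0x19) = 0xd7
[7] xor(0x99,0x3f) = 0xa6
[8] xor(0xa8,0x79) = 0xd1
[9] xor(0xf4,0xcf) = 0x3b
[10] xor(0x2b,0x2d) = 0x06
[11] xor(0xc8,0x02) = 0xca
[12] xor(0xa6,0x6e) = 0xc8
[13] xor(0x79,0x50) = 0x29
[14] tail/keep = 0x45
[15] tail/keep = 0xf5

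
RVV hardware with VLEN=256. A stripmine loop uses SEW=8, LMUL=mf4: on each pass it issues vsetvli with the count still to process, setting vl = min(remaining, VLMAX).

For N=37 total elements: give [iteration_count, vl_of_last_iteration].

VLMAX = VLEN×LMUL/SEW = 256×1/4/8 = 8
iterations = ceil(37/8) = 5; final-pass vl = 5

[iterations, last_vl] = [5, 5]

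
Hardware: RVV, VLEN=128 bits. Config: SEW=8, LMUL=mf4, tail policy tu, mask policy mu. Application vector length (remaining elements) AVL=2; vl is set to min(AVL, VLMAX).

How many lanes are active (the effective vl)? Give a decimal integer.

lanes per group: 128·1/4/8 = 4
AVL=2 ≤ VLMAX=4, so vl = 2

vl = 2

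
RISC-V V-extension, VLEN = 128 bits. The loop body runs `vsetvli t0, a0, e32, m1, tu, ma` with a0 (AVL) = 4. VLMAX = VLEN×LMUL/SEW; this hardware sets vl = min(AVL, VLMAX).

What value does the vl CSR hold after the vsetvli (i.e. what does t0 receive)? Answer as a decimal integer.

VLMAX = VLEN×LMUL/SEW = 128×1/32 = 4
vl = min(AVL, VLMAX) = min(4, 4) = 4

vl = 4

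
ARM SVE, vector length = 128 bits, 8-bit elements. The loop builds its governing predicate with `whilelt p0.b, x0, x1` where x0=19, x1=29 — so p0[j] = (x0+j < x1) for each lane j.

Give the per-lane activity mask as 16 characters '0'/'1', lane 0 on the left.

predicate = 1111111111000000

128-bit reg / 8-bit elem → 16 lanes
whilelt: lane j active iff 19+j < 29 → j < 10 → 10 active
bits (lane 0 leftmost): 1111111111000000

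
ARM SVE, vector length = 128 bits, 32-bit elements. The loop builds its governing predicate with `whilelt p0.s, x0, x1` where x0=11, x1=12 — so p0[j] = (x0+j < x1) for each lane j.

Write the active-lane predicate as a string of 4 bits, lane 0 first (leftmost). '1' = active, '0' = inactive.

predicate = 1000

register lanes = 128/32 = 4
whilelt: lane j active iff 11+j < 12 → j < 1 → 1 active
bits (lane 0 leftmost): 1000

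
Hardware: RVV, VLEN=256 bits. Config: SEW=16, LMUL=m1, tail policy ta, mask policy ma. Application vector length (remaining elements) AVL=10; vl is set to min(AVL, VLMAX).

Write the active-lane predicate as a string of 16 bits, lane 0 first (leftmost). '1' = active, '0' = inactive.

VLMAX = VLEN×LMUL/SEW = 256×1/16 = 16
vl = min(AVL, VLMAX) = min(10, 16) = 10
bits (lane 0 leftmost): 1111111111000000

predicate = 1111111111000000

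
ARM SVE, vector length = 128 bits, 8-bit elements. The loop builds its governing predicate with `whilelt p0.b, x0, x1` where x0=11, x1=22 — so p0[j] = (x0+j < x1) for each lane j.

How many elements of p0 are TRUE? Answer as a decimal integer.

lane count: 128 div 8 = 16
active while 11+j < 22, i.e. j ∈ [0,11) capped at 16 ⇒ 11

vl = 11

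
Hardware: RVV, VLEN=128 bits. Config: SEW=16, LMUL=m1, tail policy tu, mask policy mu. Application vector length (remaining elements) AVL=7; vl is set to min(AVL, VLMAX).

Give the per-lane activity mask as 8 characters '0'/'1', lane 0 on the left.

predicate = 11111110

VLMAX = (128 × 1) / 16 = 8 lanes
AVL=7 ≤ VLMAX=8, so vl = 7
bits (lane 0 leftmost): 11111110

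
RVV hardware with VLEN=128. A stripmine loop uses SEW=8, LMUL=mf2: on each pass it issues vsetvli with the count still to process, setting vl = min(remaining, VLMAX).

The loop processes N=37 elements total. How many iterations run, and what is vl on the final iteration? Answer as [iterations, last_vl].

[iterations, last_vl] = [5, 5]

lanes per group: 128·1/2/8 = 8
iterations = ceil(37/8) = 5; final-pass vl = 5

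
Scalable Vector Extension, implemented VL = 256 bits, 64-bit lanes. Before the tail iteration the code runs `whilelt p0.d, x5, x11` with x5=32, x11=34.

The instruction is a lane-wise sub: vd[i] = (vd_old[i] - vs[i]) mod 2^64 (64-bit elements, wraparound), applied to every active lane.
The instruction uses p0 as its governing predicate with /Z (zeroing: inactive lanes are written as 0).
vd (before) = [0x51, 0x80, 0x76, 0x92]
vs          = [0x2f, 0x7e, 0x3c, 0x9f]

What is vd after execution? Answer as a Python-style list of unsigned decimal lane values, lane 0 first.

vd = [34, 2, 0, 0]

register lanes = 256/64 = 4
p0[j] = (32+j < 34); true for j=0..1 → 2 lanes set
[0] sub(0x51,0x2f) = 0x22
[1] sub(0x80,0x7e) = 0x02
[2] tail/zero = 0x00
[3] tail/zero = 0x00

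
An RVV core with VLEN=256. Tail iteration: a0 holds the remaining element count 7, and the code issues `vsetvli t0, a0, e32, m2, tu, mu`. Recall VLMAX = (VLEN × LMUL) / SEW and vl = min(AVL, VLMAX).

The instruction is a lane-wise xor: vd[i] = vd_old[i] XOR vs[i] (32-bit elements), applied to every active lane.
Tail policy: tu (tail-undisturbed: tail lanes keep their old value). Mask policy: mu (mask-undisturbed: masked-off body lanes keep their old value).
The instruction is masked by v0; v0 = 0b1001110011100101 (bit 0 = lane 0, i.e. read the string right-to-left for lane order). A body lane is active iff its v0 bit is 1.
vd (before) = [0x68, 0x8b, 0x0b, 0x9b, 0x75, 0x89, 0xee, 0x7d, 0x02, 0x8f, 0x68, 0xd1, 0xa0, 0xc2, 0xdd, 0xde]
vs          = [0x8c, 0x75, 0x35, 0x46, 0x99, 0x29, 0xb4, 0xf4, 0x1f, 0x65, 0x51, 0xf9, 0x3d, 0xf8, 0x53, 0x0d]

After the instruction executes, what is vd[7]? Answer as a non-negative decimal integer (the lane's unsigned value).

lanes per group: 256·2/32 = 16
AVL=7 ≤ VLMAX=16, so vl = 7
lane  0: xor(0x68,0x8c) ⇒ 0xe4
lane  1: mask-off/keep ⇒ 0x8b
lane  2: xor(0x0b,0x35) ⇒ 0x3e
lane  3: mask-off/keep ⇒ 0x9b
lane  4: mask-off/keep ⇒ 0x75
lane  5: xor(0x89,0x29) ⇒ 0xa0
lane  6: xor(0xee,0xb4) ⇒ 0x5a
lane  7: tail/keep ⇒ 0x7d
lane  8: tail/keep ⇒ 0x02
lane  9: tail/keep ⇒ 0x8f
lane 10: tail/keep ⇒ 0x68
lane 11: tail/keep ⇒ 0xd1
lane 12: tail/keep ⇒ 0xa0
lane 13: tail/keep ⇒ 0xc2
lane 14: tail/keep ⇒ 0xdd
lane 15: tail/keep ⇒ 0xde

vd[7] = 125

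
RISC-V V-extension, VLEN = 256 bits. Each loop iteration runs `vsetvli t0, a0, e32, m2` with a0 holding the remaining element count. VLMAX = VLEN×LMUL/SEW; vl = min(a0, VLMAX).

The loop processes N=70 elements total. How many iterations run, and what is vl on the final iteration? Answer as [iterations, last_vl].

[iterations, last_vl] = [5, 6]

VLMAX = (256 × 2) / 32 = 16 lanes
70 elements at 16/iter → 5 passes, remainder 6 on the last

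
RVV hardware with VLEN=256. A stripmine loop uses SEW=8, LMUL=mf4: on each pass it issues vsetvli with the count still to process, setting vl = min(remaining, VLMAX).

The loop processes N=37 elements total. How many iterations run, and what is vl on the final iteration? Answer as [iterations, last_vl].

lanes per group: 256·1/4/8 = 8
iterations = ceil(37/8) = 5; final-pass vl = 5

[iterations, last_vl] = [5, 5]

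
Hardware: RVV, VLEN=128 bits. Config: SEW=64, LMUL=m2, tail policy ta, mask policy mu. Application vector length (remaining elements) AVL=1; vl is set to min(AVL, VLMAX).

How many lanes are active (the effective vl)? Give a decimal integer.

vl = 1

VLMAX = (128 × 2) / 64 = 4 lanes
vl = min(AVL, VLMAX) = min(1, 4) = 1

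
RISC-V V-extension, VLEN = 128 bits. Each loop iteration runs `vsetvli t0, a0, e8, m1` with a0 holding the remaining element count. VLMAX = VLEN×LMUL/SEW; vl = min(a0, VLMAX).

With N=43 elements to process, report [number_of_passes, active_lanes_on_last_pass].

[iterations, last_vl] = [3, 11]

VLMAX = (128 × 1) / 8 = 16 lanes
N=43: ⌈43/16⌉ = 3 iters; last vl = 43 − 2×16 = 11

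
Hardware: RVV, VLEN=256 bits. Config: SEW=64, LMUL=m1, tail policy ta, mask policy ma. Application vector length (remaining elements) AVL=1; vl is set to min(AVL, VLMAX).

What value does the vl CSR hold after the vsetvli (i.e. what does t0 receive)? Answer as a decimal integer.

lanes per group: 256·1/64 = 4
vl = min(AVL, VLMAX) = min(1, 4) = 1

vl = 1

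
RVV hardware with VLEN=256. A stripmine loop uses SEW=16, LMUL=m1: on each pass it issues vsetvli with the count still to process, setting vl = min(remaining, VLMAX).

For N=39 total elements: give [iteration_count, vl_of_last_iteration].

[iterations, last_vl] = [3, 7]

lanes per group: 256·1/16 = 16
iterations = ceil(39/16) = 3; final-pass vl = 7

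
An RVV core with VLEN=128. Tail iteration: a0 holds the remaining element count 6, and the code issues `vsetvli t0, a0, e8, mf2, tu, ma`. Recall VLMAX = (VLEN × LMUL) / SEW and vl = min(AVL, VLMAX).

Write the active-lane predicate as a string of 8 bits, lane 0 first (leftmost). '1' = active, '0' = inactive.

VLMAX = (128 × 1/2) / 8 = 8 lanes
vl = min(AVL, VLMAX) = min(6, 8) = 6
bits (lane 0 leftmost): 11111100

predicate = 11111100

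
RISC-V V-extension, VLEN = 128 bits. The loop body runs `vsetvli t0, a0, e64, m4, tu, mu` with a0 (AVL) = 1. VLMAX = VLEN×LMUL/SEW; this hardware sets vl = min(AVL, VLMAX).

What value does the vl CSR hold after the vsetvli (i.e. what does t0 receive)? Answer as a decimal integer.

VLMAX = VLEN×LMUL/SEW = 128×4/64 = 8
vl ← min(1, 8) = 1

vl = 1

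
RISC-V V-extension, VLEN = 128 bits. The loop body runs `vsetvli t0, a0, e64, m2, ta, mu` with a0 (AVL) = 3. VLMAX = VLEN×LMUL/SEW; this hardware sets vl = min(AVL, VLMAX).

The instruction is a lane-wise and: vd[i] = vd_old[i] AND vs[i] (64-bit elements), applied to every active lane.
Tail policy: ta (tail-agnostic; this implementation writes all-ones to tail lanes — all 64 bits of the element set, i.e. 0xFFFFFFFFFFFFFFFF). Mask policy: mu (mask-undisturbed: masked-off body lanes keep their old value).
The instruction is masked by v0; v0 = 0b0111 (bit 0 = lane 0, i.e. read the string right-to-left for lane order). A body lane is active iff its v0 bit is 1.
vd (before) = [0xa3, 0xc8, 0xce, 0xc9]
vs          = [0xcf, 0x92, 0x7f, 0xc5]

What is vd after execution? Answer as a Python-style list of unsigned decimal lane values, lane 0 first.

vd = [131, 128, 78, 18446744073709551615]

lanes per group: 128·2/64 = 4
vl = min(AVL, VLMAX) = min(3, 4) = 3
vd[0] and(0xa3,0xcf) -> 0x83
vd[1] and(0xc8,0x92) -> 0x80
vd[2] and(0xce,0x7f) -> 0x4e
vd[3] tail/ones -> 0xffffffffffffffff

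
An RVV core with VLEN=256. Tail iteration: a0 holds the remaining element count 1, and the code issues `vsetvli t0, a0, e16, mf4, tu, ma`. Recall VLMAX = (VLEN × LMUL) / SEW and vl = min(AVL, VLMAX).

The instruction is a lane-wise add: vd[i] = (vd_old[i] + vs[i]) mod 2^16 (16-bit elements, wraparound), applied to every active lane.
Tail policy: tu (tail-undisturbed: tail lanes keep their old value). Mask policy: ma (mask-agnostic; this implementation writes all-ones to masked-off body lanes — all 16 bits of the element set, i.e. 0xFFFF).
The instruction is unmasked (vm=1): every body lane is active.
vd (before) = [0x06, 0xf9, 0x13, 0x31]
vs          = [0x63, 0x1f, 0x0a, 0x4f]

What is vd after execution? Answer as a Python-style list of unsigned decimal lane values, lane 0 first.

VLMAX = VLEN×LMUL/SEW = 256×1/4/16 = 4
vl = min(AVL, VLMAX) = min(1, 4) = 1
  i=0: add(0x06,0x63) → 105
  i=1: tail/keep → 249
  i=2: tail/keep → 19
  i=3: tail/keep → 49

vd = [105, 249, 19, 49]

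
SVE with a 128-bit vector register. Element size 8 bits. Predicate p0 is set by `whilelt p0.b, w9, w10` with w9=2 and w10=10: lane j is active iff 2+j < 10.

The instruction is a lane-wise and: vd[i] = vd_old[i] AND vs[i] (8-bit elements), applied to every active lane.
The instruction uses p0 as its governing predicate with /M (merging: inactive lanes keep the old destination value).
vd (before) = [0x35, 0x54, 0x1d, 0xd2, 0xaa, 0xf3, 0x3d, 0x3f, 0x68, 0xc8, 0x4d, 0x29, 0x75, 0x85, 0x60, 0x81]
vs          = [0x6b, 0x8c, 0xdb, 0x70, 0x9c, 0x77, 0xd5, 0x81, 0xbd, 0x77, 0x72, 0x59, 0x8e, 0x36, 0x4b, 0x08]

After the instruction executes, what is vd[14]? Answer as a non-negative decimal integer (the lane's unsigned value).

register lanes = 128/8 = 16
active while 2+j < 10, i.e. j ∈ [0,8) capped at 16 ⇒ 8
[0] and(0x35,0x6b) = 0x21
[1] and(0x54,0x8c) = 0x04
[2] and(0x1d,0xdb) = 0x19
[3] and(0xd2,0x70) = 0x50
[4] and(0xaa,0x9c) = 0x88
[5] and(0xf3,0x77) = 0x73
[6] and(0x3d,0xd5) = 0x15
[7] and(0x3f,0x81) = 0x01
[8] tail/keep = 0x68
[9] tail/keep = 0xc8
[10] tail/keep = 0x4d
[11] tail/keep = 0x29
[12] tail/keep = 0x75
[13] tail/keep = 0x85
[14] tail/keep = 0x60
[15] tail/keep = 0x81

vd[14] = 96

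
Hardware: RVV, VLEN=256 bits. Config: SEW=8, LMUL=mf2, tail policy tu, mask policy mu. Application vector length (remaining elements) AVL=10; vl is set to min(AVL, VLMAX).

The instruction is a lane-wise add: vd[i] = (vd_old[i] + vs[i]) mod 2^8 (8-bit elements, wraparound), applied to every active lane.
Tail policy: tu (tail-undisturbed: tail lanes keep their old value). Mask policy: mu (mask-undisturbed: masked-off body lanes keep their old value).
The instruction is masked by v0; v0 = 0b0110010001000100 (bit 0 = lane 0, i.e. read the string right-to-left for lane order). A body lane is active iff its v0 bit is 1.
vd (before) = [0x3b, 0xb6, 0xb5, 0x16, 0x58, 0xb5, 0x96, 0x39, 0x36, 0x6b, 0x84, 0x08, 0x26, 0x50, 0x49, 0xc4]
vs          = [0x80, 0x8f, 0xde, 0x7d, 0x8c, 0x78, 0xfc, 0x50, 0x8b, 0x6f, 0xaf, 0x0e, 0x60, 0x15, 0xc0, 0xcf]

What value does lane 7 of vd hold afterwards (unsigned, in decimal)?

vd[7] = 57

VLMAX = VLEN×LMUL/SEW = 256×1/2/8 = 16
vl = min(AVL, VLMAX) = min(10, 16) = 10
[0] mask-off/keep = 0x3b
[1] mask-off/keep = 0xb6
[2] add(0xb5,0xde) = 0x93
[3] mask-off/keep = 0x16
[4] mask-off/keep = 0x58
[5] mask-off/keep = 0xb5
[6] add(0x96,0xfc) = 0x92
[7] mask-off/keep = 0x39
[8] mask-off/keep = 0x36
[9] mask-off/keep = 0x6b
[10] tail/keep = 0x84
[11] tail/keep = 0x08
[12] tail/keep = 0x26
[13] tail/keep = 0x50
[14] tail/keep = 0x49
[15] tail/keep = 0xc4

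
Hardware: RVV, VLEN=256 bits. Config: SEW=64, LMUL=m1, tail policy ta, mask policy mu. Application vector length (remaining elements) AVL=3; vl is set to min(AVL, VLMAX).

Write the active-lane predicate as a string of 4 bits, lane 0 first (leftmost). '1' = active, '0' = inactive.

VLMAX = VLEN×LMUL/SEW = 256×1/64 = 4
vl = min(AVL, VLMAX) = min(3, 4) = 3
bits (lane 0 leftmost): 1110

predicate = 1110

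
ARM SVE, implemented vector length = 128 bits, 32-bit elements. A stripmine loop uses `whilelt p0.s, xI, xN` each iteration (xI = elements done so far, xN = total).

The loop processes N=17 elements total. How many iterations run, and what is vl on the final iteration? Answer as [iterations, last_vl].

register lanes = 128/32 = 4
iterations = ceil(17/4) = 5; final-pass vl = 1

[iterations, last_vl] = [5, 1]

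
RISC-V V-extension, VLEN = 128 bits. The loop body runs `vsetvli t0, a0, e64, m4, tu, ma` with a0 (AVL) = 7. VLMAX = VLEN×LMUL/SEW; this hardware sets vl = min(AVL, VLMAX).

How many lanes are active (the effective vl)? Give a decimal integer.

vl = 7

VLMAX = VLEN×LMUL/SEW = 128×4/64 = 8
AVL=7 ≤ VLMAX=8, so vl = 7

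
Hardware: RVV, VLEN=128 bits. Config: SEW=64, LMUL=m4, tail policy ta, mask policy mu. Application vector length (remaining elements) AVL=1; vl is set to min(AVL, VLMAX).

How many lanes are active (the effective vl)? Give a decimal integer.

lanes per group: 128·4/64 = 8
vl ← min(1, 8) = 1

vl = 1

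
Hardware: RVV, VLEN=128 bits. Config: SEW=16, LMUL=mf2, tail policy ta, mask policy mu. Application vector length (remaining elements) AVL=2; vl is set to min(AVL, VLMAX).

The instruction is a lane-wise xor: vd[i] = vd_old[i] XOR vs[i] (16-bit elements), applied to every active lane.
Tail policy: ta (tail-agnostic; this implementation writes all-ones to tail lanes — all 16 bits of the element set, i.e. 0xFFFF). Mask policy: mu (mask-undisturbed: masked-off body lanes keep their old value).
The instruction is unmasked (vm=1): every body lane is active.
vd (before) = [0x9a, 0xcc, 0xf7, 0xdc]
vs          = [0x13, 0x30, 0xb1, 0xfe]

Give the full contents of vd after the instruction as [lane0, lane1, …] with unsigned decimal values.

vd = [137, 252, 65535, 65535]

lanes per group: 128·1/2/16 = 4
AVL=2 ≤ VLMAX=4, so vl = 2
  i=0: xor(0x9a,0x13) → 137
  i=1: xor(0xcc,0x30) → 252
  i=2: tail/ones → 65535
  i=3: tail/ones → 65535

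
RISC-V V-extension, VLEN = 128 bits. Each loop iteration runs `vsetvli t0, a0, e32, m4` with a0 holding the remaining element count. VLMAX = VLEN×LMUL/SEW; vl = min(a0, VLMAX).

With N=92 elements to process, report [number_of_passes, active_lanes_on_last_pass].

[iterations, last_vl] = [6, 12]

lanes per group: 128·4/32 = 16
N=92: ⌈92/16⌉ = 6 iters; last vl = 92 − 5×16 = 12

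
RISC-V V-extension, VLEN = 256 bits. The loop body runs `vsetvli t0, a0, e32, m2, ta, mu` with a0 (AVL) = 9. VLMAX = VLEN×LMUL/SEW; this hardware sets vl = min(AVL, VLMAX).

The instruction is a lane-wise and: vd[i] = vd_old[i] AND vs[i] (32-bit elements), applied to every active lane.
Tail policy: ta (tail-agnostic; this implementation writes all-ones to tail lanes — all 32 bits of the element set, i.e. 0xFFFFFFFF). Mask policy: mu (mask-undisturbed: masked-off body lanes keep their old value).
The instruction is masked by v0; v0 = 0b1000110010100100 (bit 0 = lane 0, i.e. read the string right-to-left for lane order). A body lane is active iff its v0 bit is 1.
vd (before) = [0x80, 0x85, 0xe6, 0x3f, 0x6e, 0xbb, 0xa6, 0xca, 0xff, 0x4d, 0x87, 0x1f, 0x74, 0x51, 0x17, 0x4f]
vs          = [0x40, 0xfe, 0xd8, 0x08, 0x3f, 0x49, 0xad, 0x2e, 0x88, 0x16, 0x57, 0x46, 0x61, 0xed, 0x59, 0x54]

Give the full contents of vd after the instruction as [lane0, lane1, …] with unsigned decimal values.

vd = [128, 133, 192, 63, 110, 9, 166, 10, 255, 4294967295, 4294967295, 4294967295, 4294967295, 4294967295, 4294967295, 4294967295]

VLMAX = VLEN×LMUL/SEW = 256×2/32 = 16
AVL=9 ≤ VLMAX=16, so vl = 9
lane  0: mask-off/keep ⇒ 0x80
lane  1: mask-off/keep ⇒ 0x85
lane  2: and(0xe6,0xd8) ⇒ 0xc0
lane  3: mask-off/keep ⇒ 0x3f
lane  4: mask-off/keep ⇒ 0x6e
lane  5: and(0xbb,0x49) ⇒ 0x09
lane  6: mask-off/keep ⇒ 0xa6
lane  7: and(0xca,0x2e) ⇒ 0x0a
lane  8: mask-off/keep ⇒ 0xff
lane  9: tail/ones ⇒ 0xffffffff
lane 10: tail/ones ⇒ 0xffffffff
lane 11: tail/ones ⇒ 0xffffffff
lane 12: tail/ones ⇒ 0xffffffff
lane 13: tail/ones ⇒ 0xffffffff
lane 14: tail/ones ⇒ 0xffffffff
lane 15: tail/ones ⇒ 0xffffffff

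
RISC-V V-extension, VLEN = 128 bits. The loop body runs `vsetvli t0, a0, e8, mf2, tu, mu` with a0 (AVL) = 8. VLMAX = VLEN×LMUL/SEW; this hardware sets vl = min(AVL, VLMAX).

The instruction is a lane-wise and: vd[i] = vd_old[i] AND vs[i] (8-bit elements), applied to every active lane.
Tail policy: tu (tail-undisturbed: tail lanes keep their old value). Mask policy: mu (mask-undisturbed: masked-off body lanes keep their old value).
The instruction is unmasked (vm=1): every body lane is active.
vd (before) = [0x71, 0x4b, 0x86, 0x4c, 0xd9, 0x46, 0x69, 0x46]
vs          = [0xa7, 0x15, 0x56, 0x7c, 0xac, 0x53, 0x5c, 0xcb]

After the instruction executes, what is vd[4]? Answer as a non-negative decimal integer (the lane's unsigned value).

lanes per group: 128·1/2/8 = 8
vl = min(AVL, VLMAX) = min(8, 8) = 8
[0] and(0x71,0xa7) = 0x21
[1] and(0x4b,0x15) = 0x01
[2] and(0x86,0x56) = 0x06
[3] and(0x4c,0x7c) = 0x4c
[4] and(0xd9,0xac) = 0x88
[5] and(0x46,0x53) = 0x42
[6] and(0x69,0x5c) = 0x48
[7] and(0x46,0xcb) = 0x42

vd[4] = 136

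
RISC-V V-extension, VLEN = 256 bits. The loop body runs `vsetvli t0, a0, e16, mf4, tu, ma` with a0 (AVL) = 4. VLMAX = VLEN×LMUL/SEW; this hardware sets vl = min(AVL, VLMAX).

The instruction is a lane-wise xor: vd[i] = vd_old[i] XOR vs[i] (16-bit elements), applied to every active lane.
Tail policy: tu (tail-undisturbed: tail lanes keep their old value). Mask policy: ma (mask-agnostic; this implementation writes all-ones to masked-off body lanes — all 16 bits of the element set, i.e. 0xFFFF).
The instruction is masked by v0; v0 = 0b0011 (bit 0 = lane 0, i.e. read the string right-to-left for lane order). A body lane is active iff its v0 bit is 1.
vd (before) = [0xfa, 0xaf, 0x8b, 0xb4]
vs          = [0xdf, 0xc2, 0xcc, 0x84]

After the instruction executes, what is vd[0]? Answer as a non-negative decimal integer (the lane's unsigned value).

vd[0] = 37

lanes per group: 256·1/4/16 = 4
vl ← min(4, 4) = 4
  i=0: xor(0xfa,0xdf) → 37
  i=1: xor(0xaf,0xc2) → 109
  i=2: mask-off/ones → 65535
  i=3: mask-off/ones → 65535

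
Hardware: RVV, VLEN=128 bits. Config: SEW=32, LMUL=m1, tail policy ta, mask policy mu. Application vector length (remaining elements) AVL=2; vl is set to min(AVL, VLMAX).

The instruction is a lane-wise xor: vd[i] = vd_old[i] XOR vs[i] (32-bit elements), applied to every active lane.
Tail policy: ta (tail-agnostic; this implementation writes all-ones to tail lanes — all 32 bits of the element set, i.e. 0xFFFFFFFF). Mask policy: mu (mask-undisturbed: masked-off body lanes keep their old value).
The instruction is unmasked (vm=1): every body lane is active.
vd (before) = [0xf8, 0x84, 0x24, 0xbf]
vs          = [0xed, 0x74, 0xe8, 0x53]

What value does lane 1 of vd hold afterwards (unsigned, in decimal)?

vd[1] = 240

VLMAX = (128 × 1) / 32 = 4 lanes
AVL=2 ≤ VLMAX=4, so vl = 2
[0] xor(0xf8,0xed) = 0x15
[1] xor(0x84,0x74) = 0xf0
[2] tail/ones = 0xffffffff
[3] tail/ones = 0xffffffff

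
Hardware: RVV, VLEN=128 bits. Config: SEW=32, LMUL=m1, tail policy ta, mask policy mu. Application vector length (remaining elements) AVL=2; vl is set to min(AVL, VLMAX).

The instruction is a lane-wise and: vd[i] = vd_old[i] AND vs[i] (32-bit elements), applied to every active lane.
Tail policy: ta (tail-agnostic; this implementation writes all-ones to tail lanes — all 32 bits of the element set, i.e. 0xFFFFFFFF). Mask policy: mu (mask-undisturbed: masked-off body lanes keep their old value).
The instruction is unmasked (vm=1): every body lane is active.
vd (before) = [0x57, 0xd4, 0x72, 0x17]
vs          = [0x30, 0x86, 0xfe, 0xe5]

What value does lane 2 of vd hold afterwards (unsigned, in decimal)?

vd[2] = 4294967295

lanes per group: 128·1/32 = 4
vl ← min(2, 4) = 2
  i=0: and(0x57,0x30) → 16
  i=1: and(0xd4,0x86) → 132
  i=2: tail/ones → 4294967295
  i=3: tail/ones → 4294967295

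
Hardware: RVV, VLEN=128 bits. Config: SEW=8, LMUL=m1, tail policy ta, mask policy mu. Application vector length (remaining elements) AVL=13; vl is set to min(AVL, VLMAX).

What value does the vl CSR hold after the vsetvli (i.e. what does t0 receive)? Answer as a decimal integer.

lanes per group: 128·1/8 = 16
AVL=13 ≤ VLMAX=16, so vl = 13

vl = 13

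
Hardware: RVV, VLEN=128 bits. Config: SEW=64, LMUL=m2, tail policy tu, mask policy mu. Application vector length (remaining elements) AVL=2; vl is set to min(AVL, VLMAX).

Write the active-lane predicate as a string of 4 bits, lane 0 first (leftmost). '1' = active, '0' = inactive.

predicate = 1100

VLMAX = VLEN×LMUL/SEW = 128×2/64 = 4
vl = min(AVL, VLMAX) = min(2, 4) = 2
bits (lane 0 leftmost): 1100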